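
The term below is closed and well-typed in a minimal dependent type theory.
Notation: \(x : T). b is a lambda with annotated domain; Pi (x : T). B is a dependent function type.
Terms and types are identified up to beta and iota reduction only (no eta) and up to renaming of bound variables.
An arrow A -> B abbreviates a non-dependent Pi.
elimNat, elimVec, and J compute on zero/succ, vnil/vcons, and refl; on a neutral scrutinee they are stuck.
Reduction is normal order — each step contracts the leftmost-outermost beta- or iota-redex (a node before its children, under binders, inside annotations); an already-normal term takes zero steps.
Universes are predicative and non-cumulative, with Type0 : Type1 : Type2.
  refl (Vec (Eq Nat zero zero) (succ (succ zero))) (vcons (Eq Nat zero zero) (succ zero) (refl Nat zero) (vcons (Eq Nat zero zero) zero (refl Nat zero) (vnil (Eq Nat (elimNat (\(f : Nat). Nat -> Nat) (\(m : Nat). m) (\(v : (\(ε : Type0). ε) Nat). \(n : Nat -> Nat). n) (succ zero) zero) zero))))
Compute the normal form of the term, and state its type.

reduced normal form:
  refl (Vec (Eq Nat zero zero) (succ (succ zero))) (vcons (Eq Nat zero zero) (succ zero) (refl Nat zero) (vcons (Eq Nat zero zero) zero (refl Nat zero) (vnil (Eq Nat zero zero))))
the term's type:
  Eq (Vec (Eq Nat zero zero) (succ (succ zero))) (vcons (Eq Nat zero zero) (succ zero) (refl Nat zero) (vcons (Eq Nat zero zero) zero (refl Nat zero) (vnil (Eq Nat zero zero)))) (vcons (Eq Nat zero zero) (succ zero) (refl Nat zero) (vcons (Eq Nat zero zero) zero (refl Nat zero) (vnil (Eq Nat zero zero))))
observation: 5 normal-order steps normalize the term, beginning with an elimNat iota-redex.


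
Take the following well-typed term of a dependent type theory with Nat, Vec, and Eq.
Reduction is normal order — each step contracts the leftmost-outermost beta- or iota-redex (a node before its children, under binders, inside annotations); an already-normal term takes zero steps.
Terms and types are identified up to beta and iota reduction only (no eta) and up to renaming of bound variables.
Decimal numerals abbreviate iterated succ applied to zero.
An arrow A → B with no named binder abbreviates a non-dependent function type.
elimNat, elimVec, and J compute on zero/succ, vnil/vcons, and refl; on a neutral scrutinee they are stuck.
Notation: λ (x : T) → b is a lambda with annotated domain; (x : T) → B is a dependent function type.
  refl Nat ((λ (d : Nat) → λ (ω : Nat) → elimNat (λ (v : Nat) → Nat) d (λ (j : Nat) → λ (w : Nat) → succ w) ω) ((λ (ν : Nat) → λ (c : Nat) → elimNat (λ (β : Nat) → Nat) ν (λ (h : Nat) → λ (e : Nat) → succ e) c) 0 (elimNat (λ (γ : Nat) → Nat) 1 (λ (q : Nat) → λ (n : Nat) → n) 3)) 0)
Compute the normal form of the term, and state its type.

resulting normal form:
  refl Nat 1
type:
  Eq Nat 1 1
observation: the first redex contracted is a beta-redex; the normal form is reached in 19 normal-order steps.


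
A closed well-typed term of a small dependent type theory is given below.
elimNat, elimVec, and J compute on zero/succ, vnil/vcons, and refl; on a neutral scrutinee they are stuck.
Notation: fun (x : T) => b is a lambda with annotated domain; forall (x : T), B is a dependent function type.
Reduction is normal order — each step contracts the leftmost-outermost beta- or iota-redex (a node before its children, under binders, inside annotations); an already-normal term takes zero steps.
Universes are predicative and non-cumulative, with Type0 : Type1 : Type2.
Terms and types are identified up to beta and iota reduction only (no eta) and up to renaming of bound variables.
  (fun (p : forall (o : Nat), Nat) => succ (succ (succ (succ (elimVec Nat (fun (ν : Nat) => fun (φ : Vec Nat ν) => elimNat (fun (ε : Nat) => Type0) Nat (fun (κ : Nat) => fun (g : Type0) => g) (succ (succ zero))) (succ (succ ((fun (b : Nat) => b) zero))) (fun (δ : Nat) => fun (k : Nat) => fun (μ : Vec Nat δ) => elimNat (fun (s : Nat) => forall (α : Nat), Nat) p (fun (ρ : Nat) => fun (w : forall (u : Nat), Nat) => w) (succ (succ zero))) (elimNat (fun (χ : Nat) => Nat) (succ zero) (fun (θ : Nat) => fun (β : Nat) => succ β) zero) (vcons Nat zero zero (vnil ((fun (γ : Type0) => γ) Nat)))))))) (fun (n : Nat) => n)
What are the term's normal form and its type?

reduced normal form:
  succ (succ (succ (succ (succ (succ zero)))))
the term's type:
  Nat


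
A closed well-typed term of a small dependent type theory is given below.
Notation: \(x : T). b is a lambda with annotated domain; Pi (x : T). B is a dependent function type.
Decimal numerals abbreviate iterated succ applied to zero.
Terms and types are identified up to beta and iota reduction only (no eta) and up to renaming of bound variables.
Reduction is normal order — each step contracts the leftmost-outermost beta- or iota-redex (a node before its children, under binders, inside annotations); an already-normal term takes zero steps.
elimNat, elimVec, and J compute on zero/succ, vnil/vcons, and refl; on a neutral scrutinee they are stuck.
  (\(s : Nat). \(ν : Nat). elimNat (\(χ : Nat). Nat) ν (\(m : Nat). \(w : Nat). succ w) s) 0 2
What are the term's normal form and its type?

resulting normal form:
  2
inferred type:
  Nat
observation: 3 normal-order steps normalize the term, beginning with a beta-redex.


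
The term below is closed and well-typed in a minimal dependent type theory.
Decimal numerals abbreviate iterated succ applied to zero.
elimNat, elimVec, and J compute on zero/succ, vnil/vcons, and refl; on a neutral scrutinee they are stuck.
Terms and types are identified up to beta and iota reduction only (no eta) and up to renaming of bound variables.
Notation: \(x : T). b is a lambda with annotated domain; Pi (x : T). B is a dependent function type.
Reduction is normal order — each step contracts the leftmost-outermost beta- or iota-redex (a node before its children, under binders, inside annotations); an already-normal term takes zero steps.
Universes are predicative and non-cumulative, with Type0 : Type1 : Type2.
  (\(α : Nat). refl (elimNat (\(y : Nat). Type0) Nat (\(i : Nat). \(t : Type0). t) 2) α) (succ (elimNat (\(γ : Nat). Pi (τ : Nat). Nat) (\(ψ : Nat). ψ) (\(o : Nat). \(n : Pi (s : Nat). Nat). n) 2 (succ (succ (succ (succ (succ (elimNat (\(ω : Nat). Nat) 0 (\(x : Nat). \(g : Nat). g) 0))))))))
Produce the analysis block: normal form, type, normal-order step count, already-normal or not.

resulting normal form:
  refl Nat 6
type:
  Eq Nat 6 6
steps to reach normal form (normal order): 17
term was already normal: no
first redex: a beta-redex


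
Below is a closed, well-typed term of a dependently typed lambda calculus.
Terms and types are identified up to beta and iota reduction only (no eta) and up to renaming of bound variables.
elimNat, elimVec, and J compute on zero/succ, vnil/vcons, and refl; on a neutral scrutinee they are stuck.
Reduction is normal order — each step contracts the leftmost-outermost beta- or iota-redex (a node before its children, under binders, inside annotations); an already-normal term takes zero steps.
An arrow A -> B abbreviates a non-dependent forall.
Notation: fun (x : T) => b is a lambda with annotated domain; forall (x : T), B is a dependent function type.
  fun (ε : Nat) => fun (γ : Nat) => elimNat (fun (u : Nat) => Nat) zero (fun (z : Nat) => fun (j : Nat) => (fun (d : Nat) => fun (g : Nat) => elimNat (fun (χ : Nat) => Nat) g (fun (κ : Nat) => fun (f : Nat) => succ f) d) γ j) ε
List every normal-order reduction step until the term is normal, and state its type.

reduction (normal order):
  fun (ε : Nat) => fun (γ : Nat) => elimNat (fun (u : Nat) => Nat) zero (fun (z : Nat) => fun (j : Nat) => (fun (d : Nat) => fun (g : Nat) => elimNat (fun (χ : Nat) => Nat) g (fun (κ : Nat) => fun (f : Nat) => succ f) d) γ j) ε
  ~> fun (ε : Nat) => fun (γ : Nat) => elimNat (fun (u : Nat) => Nat) zero (fun (z : Nat) => fun (j : Nat) => (fun (d : Nat) => elimNat (fun (g : Nat) => Nat) d (fun (χ : Nat) => fun (κ : Nat) => succ κ) γ) j) ε
  ~> fun (ε : Nat) => fun (γ : Nat) => elimNat (fun (u : Nat) => Nat) zero (fun (z : Nat) => fun (j : Nat) => elimNat (fun (d : Nat) => Nat) j (fun (g : Nat) => fun (χ : Nat) => succ χ) γ) ε
inferred type:
  Nat -> Nat -> Nat


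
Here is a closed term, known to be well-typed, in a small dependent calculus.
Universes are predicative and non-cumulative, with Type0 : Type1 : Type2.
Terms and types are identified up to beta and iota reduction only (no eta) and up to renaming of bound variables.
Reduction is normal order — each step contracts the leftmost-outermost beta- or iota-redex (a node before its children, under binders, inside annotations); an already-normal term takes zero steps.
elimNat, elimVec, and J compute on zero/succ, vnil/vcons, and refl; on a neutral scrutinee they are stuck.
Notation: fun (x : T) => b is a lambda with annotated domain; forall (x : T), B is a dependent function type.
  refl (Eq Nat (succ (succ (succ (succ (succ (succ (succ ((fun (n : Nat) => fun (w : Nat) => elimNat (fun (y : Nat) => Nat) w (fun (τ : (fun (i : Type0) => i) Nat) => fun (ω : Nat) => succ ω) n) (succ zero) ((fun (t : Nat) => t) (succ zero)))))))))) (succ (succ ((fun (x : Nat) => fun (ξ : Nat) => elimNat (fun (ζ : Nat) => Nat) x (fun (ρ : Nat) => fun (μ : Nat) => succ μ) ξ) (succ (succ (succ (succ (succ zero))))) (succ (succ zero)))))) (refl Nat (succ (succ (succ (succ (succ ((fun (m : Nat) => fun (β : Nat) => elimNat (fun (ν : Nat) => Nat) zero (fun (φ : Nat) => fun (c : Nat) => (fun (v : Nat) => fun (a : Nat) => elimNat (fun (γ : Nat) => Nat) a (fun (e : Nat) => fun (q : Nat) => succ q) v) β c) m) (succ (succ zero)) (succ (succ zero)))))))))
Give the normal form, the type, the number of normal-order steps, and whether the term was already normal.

reduced normal form:
  refl (Eq Nat (succ (succ (succ (succ (succ (succ (succ (succ (succ zero))))))))) (succ (succ (succ (succ (succ (succ (succ (succ (succ zero)))))))))) (refl Nat (succ (succ (succ (succ (succ (succ (succ (succ (succ zero))))))))))
inferred type:
  Eq (Eq Nat (succ (succ (succ (succ (succ (succ (succ (succ (succ zero))))))))) (succ (succ (succ (succ (succ (succ (succ (succ (succ zero)))))))))) (refl Nat (succ (succ (succ (succ (succ (succ (succ (succ (succ zero)))))))))) (refl Nat (succ (succ (succ (succ (succ (succ (succ (succ (succ zero))))))))))
reduction steps (normal order): 43
already normal: no
first redex: a beta-redex


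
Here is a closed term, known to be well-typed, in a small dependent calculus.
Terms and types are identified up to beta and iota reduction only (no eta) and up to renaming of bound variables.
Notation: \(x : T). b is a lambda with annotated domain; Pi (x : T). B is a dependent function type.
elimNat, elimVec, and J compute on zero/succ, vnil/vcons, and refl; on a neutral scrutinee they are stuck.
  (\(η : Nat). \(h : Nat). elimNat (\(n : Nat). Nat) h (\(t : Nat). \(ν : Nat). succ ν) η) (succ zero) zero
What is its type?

inferred type:
  Nat


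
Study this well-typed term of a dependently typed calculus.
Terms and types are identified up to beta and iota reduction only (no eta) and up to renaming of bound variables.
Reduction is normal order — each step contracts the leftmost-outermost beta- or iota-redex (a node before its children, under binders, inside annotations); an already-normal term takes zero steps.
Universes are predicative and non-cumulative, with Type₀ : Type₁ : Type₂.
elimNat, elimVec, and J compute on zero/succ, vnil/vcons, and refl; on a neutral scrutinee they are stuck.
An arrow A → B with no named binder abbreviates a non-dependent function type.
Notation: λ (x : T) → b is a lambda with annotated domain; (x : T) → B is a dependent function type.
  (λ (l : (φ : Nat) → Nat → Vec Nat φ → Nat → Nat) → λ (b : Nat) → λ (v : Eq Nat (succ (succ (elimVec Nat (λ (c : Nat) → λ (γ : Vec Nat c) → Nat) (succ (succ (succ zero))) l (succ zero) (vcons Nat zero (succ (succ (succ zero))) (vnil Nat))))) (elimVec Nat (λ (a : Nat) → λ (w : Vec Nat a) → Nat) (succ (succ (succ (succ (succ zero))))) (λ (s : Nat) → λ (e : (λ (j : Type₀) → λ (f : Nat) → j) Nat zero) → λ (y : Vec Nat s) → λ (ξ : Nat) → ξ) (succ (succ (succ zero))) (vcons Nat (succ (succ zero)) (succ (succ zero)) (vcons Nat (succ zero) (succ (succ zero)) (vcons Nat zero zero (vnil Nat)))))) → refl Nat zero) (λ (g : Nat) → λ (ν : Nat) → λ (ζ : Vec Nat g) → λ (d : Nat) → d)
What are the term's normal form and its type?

normal form:
  λ (l : Nat) → λ (φ : Eq Nat (succ (succ (succ (succ (succ zero))))) (succ (succ (succ (succ (succ zero)))))) → refl Nat zero
type:
  Nat → Eq Nat (succ (succ (succ (succ (succ zero))))) (succ (succ (succ (succ (succ zero))))) → Eq Nat zero zero


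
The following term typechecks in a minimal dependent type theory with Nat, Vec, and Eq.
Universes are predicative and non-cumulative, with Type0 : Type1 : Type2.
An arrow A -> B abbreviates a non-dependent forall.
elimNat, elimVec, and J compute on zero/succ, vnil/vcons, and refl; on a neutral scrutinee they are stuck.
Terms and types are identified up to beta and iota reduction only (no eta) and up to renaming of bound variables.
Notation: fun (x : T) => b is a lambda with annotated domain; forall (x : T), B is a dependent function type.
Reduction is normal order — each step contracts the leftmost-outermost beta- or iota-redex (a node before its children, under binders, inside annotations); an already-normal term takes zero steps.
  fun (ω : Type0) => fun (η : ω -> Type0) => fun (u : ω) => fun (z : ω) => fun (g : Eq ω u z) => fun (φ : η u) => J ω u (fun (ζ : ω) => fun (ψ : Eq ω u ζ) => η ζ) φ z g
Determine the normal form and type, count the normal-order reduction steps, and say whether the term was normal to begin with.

resulting normal form:
  fun (ω : Type0) => fun (η : ω -> Type0) => fun (u : ω) => fun (z : ω) => fun (g : Eq ω u z) => fun (φ : η u) => J ω u (fun (ζ : ω) => fun (ψ : Eq ω u ζ) => η ζ) φ z g
inferred type:
  forall (ω : Type0), forall (η : ω -> Type0), forall (u : ω), forall (z : ω), Eq ω u z -> η u -> η z
steps to reach normal form (normal order): 0
started in normal form: yes


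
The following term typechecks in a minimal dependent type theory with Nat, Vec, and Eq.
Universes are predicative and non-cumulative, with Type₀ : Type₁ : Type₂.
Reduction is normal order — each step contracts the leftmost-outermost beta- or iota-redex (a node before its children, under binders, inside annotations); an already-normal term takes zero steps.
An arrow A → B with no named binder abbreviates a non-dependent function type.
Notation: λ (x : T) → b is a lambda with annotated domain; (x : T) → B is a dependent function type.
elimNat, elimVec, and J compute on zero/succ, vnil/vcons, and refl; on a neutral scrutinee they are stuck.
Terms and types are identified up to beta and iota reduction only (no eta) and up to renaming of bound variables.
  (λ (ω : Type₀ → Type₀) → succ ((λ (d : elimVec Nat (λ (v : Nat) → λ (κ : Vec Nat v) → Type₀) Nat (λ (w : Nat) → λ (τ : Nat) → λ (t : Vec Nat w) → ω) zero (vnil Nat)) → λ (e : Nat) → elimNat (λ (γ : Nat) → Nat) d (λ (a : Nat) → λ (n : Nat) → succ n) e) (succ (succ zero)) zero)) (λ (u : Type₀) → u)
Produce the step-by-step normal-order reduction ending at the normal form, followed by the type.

normal-order reduction:
  (λ (ω : Type₀ → Type₀) → succ ((λ (d : elimVec Nat (λ (v : Nat) → λ (κ : Vec Nat v) → Type₀) Nat (λ (w : Nat) → λ (τ : Nat) → λ (t : Vec Nat w) → ω) zero (vnil Nat)) → λ (e : Nat) → elimNat (λ (γ : Nat) → Nat) d (λ (a : Nat) → λ (n : Nat) → succ n) e) (succ (succ zero)) zero)) (λ (u : Type₀) → u)
  ~> succ ((λ (ω : elimVec Nat (λ (d : Nat) → λ (v : Vec Nat d) → Type₀) Nat (λ (κ : Nat) → λ (w : Nat) → λ (τ : Vec Nat κ) → λ (t : Type₀) → t) zero (vnil Nat)) → λ (e : Nat) → elimNat (λ (γ : Nat) → Nat) ω (λ (a : Nat) → λ (n : Nat) → succ n) e) (succ (succ zero)) zero)
  ~> succ ((λ (ω : Nat) → elimNat (λ (d : Nat) → Nat) (succ (succ zero)) (λ (v : Nat) → λ (κ : Nat) → succ κ) ω) zero)
  ~> succ (elimNat (λ (ω : Nat) → Nat) (succ (succ zero)) (λ (d : Nat) → λ (v : Nat) → succ v) zero)
  ~> succ (succ (succ zero))
the term's type:
  Nat


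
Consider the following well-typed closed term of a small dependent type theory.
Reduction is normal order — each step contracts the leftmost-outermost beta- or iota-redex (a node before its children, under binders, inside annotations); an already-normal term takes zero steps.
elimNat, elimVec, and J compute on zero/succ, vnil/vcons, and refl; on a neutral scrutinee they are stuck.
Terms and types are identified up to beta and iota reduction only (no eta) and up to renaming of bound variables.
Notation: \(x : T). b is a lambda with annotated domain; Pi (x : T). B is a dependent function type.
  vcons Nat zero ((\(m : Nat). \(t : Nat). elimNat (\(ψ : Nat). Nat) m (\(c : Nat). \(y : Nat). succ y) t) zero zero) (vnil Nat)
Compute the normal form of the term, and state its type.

resulting normal form:
  vcons Nat zero zero (vnil Nat)
type:
  Vec Nat (succ zero)
observation: 3 normal-order steps separate the term from its normal form.


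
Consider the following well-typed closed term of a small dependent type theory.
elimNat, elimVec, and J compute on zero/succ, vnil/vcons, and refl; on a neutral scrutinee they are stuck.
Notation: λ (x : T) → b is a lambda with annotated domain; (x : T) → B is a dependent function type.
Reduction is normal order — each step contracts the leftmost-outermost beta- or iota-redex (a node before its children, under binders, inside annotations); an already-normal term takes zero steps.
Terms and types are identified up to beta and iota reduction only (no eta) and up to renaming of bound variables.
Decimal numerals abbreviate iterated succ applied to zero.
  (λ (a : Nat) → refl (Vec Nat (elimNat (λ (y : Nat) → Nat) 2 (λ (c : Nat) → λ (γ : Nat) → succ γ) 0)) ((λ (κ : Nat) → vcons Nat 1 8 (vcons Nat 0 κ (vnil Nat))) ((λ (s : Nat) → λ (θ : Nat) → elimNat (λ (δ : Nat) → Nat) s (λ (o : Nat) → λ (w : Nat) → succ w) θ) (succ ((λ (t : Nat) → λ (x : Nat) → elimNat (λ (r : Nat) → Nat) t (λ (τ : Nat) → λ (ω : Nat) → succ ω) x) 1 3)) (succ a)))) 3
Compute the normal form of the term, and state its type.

normal form:
  refl (Vec Nat 2) (vcons Nat 1 8 (vcons Nat 0 9 (vnil Nat)))
inferred type:
  Eq (Vec Nat 2) (vcons Nat 1 8 (vcons Nat 0 9 (vnil Nat))) (vcons Nat 1 8 (vcons Nat 0 9 (vnil Nat)))
observation: reduction starts at a beta-redex, and 30 normal-order steps reach the normal form.


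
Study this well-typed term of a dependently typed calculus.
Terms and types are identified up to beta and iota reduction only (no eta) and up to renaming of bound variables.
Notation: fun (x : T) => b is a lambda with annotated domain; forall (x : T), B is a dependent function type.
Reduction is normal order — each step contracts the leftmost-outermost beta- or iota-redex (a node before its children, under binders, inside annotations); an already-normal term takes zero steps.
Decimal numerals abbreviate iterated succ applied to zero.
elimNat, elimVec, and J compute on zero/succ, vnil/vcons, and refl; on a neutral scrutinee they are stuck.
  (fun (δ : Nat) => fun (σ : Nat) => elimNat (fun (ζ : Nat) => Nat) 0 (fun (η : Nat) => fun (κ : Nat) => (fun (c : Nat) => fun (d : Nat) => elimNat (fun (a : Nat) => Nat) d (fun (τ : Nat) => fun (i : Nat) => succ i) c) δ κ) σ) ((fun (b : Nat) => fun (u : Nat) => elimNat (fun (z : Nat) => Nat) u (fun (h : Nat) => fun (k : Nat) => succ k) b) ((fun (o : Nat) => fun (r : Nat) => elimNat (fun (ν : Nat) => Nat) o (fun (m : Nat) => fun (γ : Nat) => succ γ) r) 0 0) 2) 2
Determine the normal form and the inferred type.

resulting normal form:
  4
inferred type:
  Nat
observation: the first redex contracted is a beta-redex; the normal form is reached in 39 normal-order steps.


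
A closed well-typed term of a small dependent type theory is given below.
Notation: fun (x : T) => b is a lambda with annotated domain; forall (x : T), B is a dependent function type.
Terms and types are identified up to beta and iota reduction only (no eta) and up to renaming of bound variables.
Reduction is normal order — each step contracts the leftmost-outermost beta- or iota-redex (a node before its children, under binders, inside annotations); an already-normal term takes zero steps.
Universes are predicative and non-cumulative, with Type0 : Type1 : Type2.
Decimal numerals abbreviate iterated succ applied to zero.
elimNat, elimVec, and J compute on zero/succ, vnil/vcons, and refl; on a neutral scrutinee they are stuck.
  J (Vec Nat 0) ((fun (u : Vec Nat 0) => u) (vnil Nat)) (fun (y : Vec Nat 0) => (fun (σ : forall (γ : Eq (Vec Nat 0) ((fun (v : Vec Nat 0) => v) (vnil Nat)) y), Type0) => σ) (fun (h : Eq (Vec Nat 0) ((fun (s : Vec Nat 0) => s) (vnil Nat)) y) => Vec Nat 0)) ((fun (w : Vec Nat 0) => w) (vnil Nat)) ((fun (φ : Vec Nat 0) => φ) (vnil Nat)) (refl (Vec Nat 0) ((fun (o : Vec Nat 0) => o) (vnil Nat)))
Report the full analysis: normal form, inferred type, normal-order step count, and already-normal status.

resulting normal form:
  vnil Nat
the term's type:
  Vec Nat 0
normal-order step count: 2
already normal: no
first redex: a J iota-redex


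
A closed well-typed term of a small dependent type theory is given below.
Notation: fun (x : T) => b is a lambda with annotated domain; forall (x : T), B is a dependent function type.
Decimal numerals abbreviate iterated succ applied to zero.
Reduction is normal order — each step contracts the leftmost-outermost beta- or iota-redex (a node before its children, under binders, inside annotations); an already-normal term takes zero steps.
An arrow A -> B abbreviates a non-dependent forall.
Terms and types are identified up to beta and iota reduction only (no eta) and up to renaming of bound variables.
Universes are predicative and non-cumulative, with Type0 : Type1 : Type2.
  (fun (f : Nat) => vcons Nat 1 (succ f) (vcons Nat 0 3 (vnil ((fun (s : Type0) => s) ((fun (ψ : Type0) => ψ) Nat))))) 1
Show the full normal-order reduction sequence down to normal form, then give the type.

normal-order reduction:
  (fun (f : Nat) => vcons Nat 1 (succ f) (vcons Nat 0 3 (vnil ((fun (s : Type0) => s) ((fun (ψ : Type0) => ψ) Nat))))) 1
  ~> vcons Nat 1 2 (vcons Nat 0 3 (vnil ((fun (f : Type0) => f) ((fun (s : Type0) => s) Nat))))
  ~> vcons Nat 1 2 (vcons Nat 0 3 (vnil ((fun (f : Type0) => f) Nat)))
  ~> vcons Nat 1 2 (vcons Nat 0 3 (vnil Nat))
type:
  Vec Nat 2


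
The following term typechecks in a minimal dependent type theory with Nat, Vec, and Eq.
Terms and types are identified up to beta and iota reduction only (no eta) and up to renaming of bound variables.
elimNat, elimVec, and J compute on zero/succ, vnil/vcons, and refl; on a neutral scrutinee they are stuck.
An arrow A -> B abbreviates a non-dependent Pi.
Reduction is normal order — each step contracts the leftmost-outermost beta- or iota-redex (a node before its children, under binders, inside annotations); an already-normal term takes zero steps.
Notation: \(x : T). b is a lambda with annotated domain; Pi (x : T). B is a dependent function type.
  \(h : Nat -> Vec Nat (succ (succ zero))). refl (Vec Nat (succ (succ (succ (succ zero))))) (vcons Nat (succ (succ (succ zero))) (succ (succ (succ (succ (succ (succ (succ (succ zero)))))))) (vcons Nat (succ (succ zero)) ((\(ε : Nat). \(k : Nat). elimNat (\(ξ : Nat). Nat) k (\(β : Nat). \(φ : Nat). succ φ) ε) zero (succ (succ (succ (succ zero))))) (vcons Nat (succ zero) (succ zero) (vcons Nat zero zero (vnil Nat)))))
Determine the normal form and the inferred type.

resulting normal form:
  \(h : Nat -> Vec Nat (succ (succ zero))). refl (Vec Nat (succ (succ (succ (succ zero))))) (vcons Nat (succ (succ (succ zero))) (succ (succ (succ (succ (succ (succ (succ (succ zero)))))))) (vcons Nat (succ (succ zero)) (succ (succ (succ (succ zero)))) (vcons Nat (succ zero) (succ zero) (vcons Nat zero zero (vnil Nat)))))
inferred type:
  (Nat -> Vec Nat (succ (succ zero))) -> Eq (Vec Nat (succ (succ (succ (succ zero))))) (vcons Nat (succ (succ (succ zero))) (succ (succ (succ (succ (succ (succ (succ (succ zero)))))))) (vcons Nat (succ (succ zero)) (succ (succ (succ (succ zero)))) (vcons Nat (succ zero) (succ zero) (vcons Nat zero zero (vnil Nat))))) (vcons Nat (succ (succ (succ zero))) (succ (succ (succ (succ (succ (succ (succ (succ zero)))))))) (vcons Nat (succ (succ zero)) (succ (succ (succ (succ zero)))) (vcons Nat (succ zero) (succ zero) (vcons Nat zero zero (vnil Nat)))))


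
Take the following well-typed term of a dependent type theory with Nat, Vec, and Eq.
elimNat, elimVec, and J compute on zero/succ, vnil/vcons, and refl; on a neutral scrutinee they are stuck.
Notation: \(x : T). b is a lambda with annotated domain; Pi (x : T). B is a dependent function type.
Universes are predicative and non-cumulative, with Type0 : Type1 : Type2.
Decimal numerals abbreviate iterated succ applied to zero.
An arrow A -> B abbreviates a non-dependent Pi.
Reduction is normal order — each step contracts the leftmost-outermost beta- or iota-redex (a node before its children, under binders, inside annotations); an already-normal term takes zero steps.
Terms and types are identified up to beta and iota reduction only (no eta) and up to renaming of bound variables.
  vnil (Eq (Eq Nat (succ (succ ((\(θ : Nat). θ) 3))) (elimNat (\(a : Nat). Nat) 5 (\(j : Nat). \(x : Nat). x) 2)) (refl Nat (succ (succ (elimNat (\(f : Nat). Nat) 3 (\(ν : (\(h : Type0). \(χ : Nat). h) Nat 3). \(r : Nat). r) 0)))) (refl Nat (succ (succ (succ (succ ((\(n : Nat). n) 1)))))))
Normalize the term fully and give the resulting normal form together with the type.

normal form:
  vnil (Eq (Eq Nat 5 5) (refl Nat 5) (refl Nat 5))
inferred type:
  Vec (Eq (Eq Nat 5 5) (refl Nat 5) (refl Nat 5)) 0


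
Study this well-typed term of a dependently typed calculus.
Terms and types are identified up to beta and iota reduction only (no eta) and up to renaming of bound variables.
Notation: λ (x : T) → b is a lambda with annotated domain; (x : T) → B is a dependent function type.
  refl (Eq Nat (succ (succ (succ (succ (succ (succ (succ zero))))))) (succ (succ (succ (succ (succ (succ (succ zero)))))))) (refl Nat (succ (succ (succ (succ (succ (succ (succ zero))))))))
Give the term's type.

inferred type:
  Eq (Eq Nat (succ (succ (succ (succ (succ (succ (succ zero))))))) (succ (succ (succ (succ (succ (succ (succ zero)))))))) (refl Nat (succ (succ (succ (succ (succ (succ (succ zero)))))))) (refl Nat (succ (succ (succ (succ (succ (succ (succ zero))))))))


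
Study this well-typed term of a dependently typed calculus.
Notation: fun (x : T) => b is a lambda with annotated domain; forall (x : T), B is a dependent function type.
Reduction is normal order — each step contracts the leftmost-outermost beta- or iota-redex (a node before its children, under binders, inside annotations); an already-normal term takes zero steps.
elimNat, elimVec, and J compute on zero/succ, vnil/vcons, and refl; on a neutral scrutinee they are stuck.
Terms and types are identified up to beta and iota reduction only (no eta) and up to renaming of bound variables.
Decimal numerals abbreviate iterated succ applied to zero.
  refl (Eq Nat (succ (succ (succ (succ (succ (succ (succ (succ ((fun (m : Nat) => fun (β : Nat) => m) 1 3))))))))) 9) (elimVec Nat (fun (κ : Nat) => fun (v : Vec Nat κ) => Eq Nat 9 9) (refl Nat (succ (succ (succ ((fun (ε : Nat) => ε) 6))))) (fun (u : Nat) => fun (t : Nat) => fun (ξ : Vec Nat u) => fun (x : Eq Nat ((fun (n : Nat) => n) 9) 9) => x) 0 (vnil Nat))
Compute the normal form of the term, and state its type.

resulting normal form:
  refl (Eq Nat 9 9) (refl Nat 9)
the term's type:
  Eq (Eq Nat 9 9) (refl Nat 9) (refl Nat 9)


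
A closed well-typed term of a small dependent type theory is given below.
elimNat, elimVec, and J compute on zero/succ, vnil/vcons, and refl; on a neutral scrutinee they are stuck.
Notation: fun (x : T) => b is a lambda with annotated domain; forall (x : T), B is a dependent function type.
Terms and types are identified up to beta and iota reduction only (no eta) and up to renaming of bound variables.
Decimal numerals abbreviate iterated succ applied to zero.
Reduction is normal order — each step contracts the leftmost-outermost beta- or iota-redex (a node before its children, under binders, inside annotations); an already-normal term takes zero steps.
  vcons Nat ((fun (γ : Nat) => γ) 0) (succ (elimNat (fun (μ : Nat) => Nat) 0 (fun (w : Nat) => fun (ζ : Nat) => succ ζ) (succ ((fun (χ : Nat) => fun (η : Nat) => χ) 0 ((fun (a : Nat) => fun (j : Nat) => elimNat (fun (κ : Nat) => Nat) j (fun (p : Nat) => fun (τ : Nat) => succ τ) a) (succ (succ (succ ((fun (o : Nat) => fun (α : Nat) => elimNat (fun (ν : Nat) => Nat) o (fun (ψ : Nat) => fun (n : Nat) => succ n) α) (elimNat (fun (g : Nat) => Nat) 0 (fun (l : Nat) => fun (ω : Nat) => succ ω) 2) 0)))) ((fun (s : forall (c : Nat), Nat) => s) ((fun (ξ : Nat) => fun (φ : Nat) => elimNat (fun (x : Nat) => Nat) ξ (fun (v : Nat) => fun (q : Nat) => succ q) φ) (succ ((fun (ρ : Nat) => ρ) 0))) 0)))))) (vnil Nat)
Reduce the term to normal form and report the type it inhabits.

normal form:
  vcons Nat 0 2 (vnil Nat)
the term's type:
  Vec Nat 1
observation: reduction starts at a beta-redex, and 7 normal-order steps reach the normal form.


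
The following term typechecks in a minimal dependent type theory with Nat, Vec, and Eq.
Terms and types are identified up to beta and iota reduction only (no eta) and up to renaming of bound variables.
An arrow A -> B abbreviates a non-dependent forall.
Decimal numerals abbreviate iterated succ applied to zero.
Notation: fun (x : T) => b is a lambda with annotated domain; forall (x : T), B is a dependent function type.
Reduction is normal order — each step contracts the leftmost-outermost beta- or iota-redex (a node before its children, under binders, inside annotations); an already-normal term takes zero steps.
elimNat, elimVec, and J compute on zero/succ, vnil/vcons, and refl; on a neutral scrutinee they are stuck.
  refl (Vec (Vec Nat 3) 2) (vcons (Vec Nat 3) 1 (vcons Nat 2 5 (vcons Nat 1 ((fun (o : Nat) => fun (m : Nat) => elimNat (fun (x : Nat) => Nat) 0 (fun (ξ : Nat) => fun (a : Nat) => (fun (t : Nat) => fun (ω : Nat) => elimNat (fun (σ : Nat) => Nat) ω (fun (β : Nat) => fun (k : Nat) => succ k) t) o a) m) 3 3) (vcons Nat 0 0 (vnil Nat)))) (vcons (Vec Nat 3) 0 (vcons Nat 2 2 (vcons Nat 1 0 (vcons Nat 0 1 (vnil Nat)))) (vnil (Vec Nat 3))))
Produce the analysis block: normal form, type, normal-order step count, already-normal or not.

reduced normal form:
  refl (Vec (Vec Nat 3) 2) (vcons (Vec Nat 3) 1 (vcons Nat 2 5 (vcons Nat 1 9 (vcons Nat 0 0 (vnil Nat)))) (vcons (Vec Nat 3) 0 (vcons Nat 2 2 (vcons Nat 1 0 (vcons Nat 0 1 (vnil Nat)))) (vnil (Vec Nat 3))))
the term's type:
  Eq (Vec (Vec Nat 3) 2) (vcons (Vec Nat 3) 1 (vcons Nat 2 5 (vcons Nat 1 9 (vcons Nat 0 0 (vnil Nat)))) (vcons (Vec Nat 3) 0 (vcons Nat 2 2 (vcons Nat 1 0 (vcons Nat 0 1 (vnil Nat)))) (vnil (Vec Nat 3)))) (vcons (Vec Nat 3) 1 (vcons Nat 2 5 (vcons Nat 1 9 (vcons Nat 0 0 (vnil Nat)))) (vcons (Vec Nat 3) 0 (vcons Nat 2 2 (vcons Nat 1 0 (vcons Nat 0 1 (vnil Nat)))) (vnil (Vec Nat 3))))
steps to reach normal form (normal order): 48
term was already normal: no
first redex: a beta-redex


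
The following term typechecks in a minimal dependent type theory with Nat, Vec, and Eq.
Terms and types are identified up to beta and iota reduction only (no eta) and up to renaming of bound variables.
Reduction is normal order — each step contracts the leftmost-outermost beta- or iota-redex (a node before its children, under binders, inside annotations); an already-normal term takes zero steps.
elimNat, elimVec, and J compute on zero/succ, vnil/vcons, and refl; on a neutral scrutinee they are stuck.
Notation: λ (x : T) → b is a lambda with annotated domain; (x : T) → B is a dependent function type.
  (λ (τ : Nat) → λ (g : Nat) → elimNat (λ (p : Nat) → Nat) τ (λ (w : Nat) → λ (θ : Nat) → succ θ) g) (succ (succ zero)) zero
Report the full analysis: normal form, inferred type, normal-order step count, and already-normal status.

normal form:
  succ (succ zero)
inferred type:
  Nat
normal-order step count: 3
started in normal form: no
first contracted redex: a beta-redex


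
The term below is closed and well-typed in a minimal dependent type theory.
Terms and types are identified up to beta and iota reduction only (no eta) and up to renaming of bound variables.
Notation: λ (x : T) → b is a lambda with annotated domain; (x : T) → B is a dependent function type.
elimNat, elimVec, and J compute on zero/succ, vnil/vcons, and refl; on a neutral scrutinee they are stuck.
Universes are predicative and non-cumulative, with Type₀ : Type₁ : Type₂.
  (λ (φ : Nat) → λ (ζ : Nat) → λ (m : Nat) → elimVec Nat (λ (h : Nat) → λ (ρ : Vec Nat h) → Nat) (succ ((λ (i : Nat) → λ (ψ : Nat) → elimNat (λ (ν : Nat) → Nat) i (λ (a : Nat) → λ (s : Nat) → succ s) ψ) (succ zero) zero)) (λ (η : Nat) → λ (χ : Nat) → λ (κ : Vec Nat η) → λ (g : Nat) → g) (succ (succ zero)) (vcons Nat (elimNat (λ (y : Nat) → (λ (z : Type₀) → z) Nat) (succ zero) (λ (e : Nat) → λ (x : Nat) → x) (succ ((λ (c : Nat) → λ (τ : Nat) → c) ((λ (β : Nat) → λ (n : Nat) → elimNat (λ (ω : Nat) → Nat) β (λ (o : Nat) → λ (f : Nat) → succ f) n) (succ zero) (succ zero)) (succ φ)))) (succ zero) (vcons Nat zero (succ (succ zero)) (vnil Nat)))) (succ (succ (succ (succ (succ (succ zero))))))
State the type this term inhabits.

the term's type:
  (φ : Nat) → (ζ : Nat) → Nat


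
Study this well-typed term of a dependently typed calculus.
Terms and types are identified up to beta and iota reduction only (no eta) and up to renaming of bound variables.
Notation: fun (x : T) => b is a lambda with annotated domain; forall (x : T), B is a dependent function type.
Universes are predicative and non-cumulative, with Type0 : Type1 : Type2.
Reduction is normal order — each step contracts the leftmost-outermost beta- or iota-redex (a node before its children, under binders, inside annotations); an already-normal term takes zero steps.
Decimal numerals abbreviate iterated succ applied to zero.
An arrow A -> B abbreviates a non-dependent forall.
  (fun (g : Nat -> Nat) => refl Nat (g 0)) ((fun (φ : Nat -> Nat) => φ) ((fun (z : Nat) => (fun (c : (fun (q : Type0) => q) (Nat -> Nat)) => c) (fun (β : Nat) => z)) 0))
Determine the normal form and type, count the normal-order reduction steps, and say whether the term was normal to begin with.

normal form:
  refl Nat 0
inferred type:
  Eq Nat 0 0
reduction steps (normal order): 5
already normal: no
first contracted redex: a beta-redex


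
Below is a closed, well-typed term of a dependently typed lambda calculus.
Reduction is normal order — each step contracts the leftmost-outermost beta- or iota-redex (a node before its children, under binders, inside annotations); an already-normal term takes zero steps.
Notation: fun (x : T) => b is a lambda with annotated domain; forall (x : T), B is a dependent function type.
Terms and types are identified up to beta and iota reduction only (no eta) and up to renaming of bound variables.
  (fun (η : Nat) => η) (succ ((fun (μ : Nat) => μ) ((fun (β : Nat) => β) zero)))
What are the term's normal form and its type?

resulting normal form:
  succ zero
the term's type:
  Nat
observation: the term reaches its normal form after 3 normal-order steps.


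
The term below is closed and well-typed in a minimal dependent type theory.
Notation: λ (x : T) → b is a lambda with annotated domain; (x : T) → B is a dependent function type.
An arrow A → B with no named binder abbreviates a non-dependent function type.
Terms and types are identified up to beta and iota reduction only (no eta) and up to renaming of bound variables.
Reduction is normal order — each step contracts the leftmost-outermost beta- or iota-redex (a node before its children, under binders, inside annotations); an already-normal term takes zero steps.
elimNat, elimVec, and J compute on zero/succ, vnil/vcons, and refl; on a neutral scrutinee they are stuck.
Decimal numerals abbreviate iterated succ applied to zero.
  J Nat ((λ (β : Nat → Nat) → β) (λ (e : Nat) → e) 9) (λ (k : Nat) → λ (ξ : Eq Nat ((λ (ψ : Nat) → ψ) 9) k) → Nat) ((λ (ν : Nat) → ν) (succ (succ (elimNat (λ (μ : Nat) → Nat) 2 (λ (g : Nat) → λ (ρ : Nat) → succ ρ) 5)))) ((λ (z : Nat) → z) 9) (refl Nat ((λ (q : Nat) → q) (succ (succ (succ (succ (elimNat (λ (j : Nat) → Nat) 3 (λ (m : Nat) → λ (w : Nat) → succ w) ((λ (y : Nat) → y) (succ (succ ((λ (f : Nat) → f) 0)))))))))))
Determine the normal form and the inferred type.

normal form:
  9
inferred type:
  Nat


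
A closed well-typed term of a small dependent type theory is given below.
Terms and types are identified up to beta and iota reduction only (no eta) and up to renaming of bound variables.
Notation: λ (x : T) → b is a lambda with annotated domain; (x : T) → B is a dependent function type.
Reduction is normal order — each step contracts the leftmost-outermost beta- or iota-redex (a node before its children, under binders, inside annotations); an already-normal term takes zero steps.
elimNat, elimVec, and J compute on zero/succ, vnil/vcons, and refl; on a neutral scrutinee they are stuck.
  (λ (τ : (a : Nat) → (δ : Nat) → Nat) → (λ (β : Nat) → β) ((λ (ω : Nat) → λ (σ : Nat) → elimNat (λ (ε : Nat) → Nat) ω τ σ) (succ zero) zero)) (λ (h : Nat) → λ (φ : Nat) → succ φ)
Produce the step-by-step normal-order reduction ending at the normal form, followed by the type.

normal-order reduction sequence:
  (λ (τ : (a : Nat) → (δ : Nat) → Nat) → (λ (β : Nat) → β) ((λ (ω : Nat) → λ (σ : Nat) → elimNat (λ (ε : Nat) → Nat) ω τ σ) (succ zero) zero)) (λ (h : Nat) → λ (φ : Nat) → succ φ)
  ~> (λ (τ : Nat) → τ) ((λ (a : Nat) → λ (δ : Nat) → elimNat (λ (β : Nat) → Nat) a (λ (ω : Nat) → λ (σ : Nat) → succ σ) δ) (succ zero) zero)
  ~> (λ (τ : Nat) → λ (a : Nat) → elimNat (λ (δ : Nat) → Nat) τ (λ (β : Nat) → λ (ω : Nat) → succ ω) a) (succ zero) zero
  ~> (λ (τ : Nat) → elimNat (λ (a : Nat) → Nat) (succ zero) (λ (δ : Nat) → λ (β : Nat) → succ β) τ) zero
  ~> elimNat (λ (τ : Nat) → Nat) (succ zero) (λ (a : Nat) → λ (δ : Nat) → succ δ) zero
  ~> succ zero
inferred type:
  Nat


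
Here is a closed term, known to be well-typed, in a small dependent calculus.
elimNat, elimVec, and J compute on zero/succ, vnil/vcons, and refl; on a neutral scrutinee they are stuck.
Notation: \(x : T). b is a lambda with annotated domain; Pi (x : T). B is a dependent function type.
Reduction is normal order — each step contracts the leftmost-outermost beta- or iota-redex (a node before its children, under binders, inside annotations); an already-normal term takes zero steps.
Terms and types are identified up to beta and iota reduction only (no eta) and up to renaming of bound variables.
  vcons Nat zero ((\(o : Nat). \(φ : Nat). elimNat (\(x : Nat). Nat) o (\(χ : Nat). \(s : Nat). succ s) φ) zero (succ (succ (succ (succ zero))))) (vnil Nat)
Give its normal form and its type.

reduced normal form:
  vcons Nat zero (succ (succ (succ (succ zero)))) (vnil Nat)
the term's type:
  Vec Nat (succ zero)
observation: reduction starts at a beta-redex, and 15 normal-order steps reach the normal form.


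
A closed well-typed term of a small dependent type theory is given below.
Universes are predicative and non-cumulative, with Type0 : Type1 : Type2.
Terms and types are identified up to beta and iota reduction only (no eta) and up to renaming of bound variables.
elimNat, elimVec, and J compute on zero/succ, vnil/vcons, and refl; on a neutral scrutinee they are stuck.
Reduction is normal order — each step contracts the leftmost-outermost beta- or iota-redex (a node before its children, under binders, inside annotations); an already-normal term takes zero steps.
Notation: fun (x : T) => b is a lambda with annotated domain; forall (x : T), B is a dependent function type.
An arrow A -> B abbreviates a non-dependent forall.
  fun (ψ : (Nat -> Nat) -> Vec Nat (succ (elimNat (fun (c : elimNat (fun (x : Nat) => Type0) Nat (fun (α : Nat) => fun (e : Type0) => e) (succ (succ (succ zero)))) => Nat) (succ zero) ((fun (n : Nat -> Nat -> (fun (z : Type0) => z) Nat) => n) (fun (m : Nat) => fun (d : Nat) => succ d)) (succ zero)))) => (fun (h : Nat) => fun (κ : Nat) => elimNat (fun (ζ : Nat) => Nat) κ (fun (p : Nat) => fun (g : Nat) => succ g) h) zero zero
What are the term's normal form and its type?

normal form:
  fun (ψ : (Nat -> Nat) -> Vec Nat (succ (succ (succ zero)))) => zero
inferred type:
  ((Nat -> Nat) -> Vec Nat (succ (succ (succ zero)))) -> Nat
observation: normalization takes exactly 8 steps under the normal-order strategy.
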